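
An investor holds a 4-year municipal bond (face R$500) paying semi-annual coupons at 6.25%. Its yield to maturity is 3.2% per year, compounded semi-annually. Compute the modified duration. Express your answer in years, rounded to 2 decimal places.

3.57 years

Periodic yield y = 0.016. First find Macaulay duration:
  t   CF        PV=CF/(1+0.016)^t    t·PV
  1       15.625        15.3789        15.3789
  2       15.625        15.1367        30.2735
  3       15.625        14.8984        44.6951
  4       15.625        14.6638        58.6550
  5       15.625        14.4328        72.1641
  6       15.625        14.2055        85.2332
  7       15.625        13.9818        97.8728
  8      515.625       454.1343     3,633.0744
  Σ                    556.8323     4,037.3472
P = 556.8323; Macaulay duration = 4,037.3472 / 556.8323 = 7.25056 half-year periods = 3.62528 years.
Modified duration = D_Mac / (1 + y) = 3.62528 / 1.016 = 3.56819 years.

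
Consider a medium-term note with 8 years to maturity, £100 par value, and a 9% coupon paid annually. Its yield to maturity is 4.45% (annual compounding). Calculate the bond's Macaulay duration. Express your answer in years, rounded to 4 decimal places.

Periodic yield y = 0.0445. Discount each cash flow and weight by its year:
  t   CF        PV=CF/(1+0.0445)^t    t·PV
  1         9.00         8.6166         8.6166
  2         9.00         8.2495        16.4989
  3         9.00         7.8980        23.6940
  4         9.00         7.5615        30.2461
  5         9.00         7.2394        36.1968
  6         9.00         6.9309        41.5856
  7         9.00         6.6356        46.4495
  8       109.00        76.9412       615.5296
  Σ                    130.0727       818.8171
Price P = Σ PV = 130.0727.
Macaulay duration = Σ(t·PV) / P = 818.8171 / 130.0727 = 6.29507 years.

6.2951 years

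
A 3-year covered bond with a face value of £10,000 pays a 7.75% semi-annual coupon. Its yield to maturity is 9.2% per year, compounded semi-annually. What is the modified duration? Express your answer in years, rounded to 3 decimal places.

Periodic yield y = 0.046. First find Macaulay duration:
  t   CF        PV=CF/(1+0.046)^t    t·PV
  1       387.50       370.4589       370.4589
  2       387.50       354.1672       708.3344
  3       387.50       338.5920     1,015.7759
  4       387.50       323.7017     1,294.8068
  5       387.50       309.4662     1,547.3312
  6    10,387.50     7,930.8718    47,585.2308
  Σ                  9,627.2578    52,521.9380
P = 9,627.2578; Macaulay duration = 52,521.9380 / 9,627.2578 = 5.45554 half-year periods = 2.72777 years.
Modified duration = D_Mac / (1 + y) = 2.72777 / 1.046 = 2.60781 years.

2.608 years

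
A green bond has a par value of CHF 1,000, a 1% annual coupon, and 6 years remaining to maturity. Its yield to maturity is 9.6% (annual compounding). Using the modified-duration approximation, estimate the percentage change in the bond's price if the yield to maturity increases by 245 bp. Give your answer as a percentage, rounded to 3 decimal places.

Periodic yield y = 0.096. Modified duration first:
  t   CF        PV=CF/(1+0.096)^t    t·PV
  1        10.00         9.1241         9.1241
  2        10.00         8.3249        16.6498
  3        10.00         7.5957        22.7871
  4        10.00         6.9304        27.7216
  5        10.00         6.3234        31.6168
  6     1,010.00       582.7175     3,496.3049
  Σ                    621.0159     3,604.2042
P = 621.0159; D_Mac = 5.80372 yrs; D_mod = 5.80372/(1+0.096) = 5.29537 yrs.
ΔP/P ≈ -D_mod · Δy = -5.29537 × (+0.0245) = -0.129737 = -12.9737%.

-12.974%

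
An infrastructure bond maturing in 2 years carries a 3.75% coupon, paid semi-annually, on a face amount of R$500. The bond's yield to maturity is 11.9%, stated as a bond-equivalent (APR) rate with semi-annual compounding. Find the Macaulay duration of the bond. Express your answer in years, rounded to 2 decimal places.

Periodic yield y = 0.0595. Discount each cash flow and weight by its period:
  t   CF        PV=CF/(1+0.0595)^t    t·PV
  1        9.375         8.8485         8.8485
  2        9.375         8.3516        16.7032
  3        9.375         7.8826        23.6477
  4      509.375       404.2349     1,616.9395
  Σ                    429.3176     1,666.1390
Price P = Σ PV = 429.3176.
Macaulay duration = Σ(t·PV) / P = 1,666.1390 / 429.3176 = 3.88090 half-year periods.
In years: 3.88090 / 2 = 1.94045 years.

1.94 years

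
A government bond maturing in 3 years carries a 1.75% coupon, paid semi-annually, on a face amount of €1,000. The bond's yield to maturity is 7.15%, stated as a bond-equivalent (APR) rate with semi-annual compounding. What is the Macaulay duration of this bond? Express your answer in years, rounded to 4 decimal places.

Periodic yield y = 0.03575. Discount each cash flow and weight by its period:
  t   CF        PV=CF/(1+0.03575)^t    t·PV
  1         8.75         8.4480         8.4480
  2         8.75         8.1564        16.3128
  3         8.75         7.8749        23.6246
  4         8.75         7.6031        30.4122
  5         8.75         7.3406        36.7032
  6     1,008.75       817.0599     4,902.3594
  Σ                    856.4828     5,017.8601
Price P = Σ PV = 856.4828.
Macaulay duration = Σ(t·PV) / P = 5,017.8601 / 856.4828 = 5.85868 half-year periods.
In years: 5.85868 / 2 = 2.92934 years.

2.9293 years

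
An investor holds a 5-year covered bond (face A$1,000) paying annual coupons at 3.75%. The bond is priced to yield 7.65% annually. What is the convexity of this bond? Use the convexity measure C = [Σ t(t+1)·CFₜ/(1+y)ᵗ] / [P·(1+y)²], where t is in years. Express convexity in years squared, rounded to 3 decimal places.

With y = 0.0765:
  t   CF        PV=CF/(1+0.0765)^t    t·PV        t(t+1)·PV
  1        37.50        34.8351        34.8351          69.6702
  2        37.50        32.3596        64.7192         194.1576
  3        37.50        30.0600        90.1800         360.7202
  4        37.50        27.9238       111.6954         558.4768
  5     1,037.50       717.6587     3,588.2933      21,529.7600
  Σ                    842.8372     3,889.7231      22,712.7848
P = 842.8372.
Convexity = Σ t(t+1)·PV / [P·(1+y)²] = 22,712.7848 / (842.8372 × 1.158852) = 23.25405.

23.254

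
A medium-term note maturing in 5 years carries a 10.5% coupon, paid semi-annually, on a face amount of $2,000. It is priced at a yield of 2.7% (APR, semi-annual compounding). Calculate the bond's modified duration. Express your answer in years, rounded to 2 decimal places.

4.12 years

Periodic yield y = 0.0135. First find Macaulay duration:
  t   CF        PV=CF/(1+0.0135)^t    t·PV
  1       105.00       103.6014       103.6014
  2       105.00       102.2214       204.4428
  3       105.00       100.8598       302.5794
  4       105.00        99.5163       398.0653
  5       105.00        98.1907       490.9537
  6       105.00        96.8828       581.2969
  7       105.00        95.5923       669.1463
  8       105.00        94.3190       754.5522
  9       105.00        93.0627       837.5641
  10    2,105.00     1,840.8338    18,408.3376
  Σ                  2,725.0802    22,750.5395
P = 2,725.0802; Macaulay duration = 22,750.5395 / 2,725.0802 = 8.34858 half-year periods = 4.17429 years.
Modified duration = D_Mac / (1 + y) = 4.17429 / 1.0135 = 4.11869 years.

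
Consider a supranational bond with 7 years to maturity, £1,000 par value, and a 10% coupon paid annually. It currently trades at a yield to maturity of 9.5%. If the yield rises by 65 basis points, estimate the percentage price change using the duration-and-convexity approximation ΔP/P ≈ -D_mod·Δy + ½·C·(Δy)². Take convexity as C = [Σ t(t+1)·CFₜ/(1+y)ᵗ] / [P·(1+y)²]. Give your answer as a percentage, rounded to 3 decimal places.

-3.123%

With y = 0.095:
  t   CF        PV=CF/(1+0.095)^t    t·PV        t(t+1)·PV
  1       100.00        91.3242        91.3242         182.6484
  2       100.00        83.4011       166.8022         500.4066
  3       100.00        76.1654       228.4962         913.9846
  4       100.00        69.5574       278.2297       1,391.1486
  5       100.00        63.5228       317.6138       1,905.6830
  6       100.00        58.0117       348.0700       2,436.4897
  7     1,100.00       582.7655     4,079.3587      32,634.8693
  Σ                  1,024.7481     5,509.8947      39,965.2302
P = 1,024.7481; D_Mac = 5.37683 yrs; D_mod = 4.91035 yrs; C = 32.52647.
Duration effect: -4.91035 × (+0.0065) = -0.031917
Convexity effect: 0.5 × 32.52647 × (0.0065)² = +0.0006871
ΔP/P ≈ -0.031917 + 0.0006871 = -0.031230 = -3.1230%.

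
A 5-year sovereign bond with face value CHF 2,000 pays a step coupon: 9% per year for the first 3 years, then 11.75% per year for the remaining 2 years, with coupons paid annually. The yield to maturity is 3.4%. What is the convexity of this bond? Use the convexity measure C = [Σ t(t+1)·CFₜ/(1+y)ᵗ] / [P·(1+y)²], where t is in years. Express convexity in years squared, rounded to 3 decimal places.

23.062

With y = 0.034:
  t   CF        PV=CF/(1+0.034)^t    t·PV        t(t+1)·PV
  1       180.00       174.0812       174.0812         348.1625
  2       180.00       168.3571       336.7142       1,010.1426
  3       180.00       162.8212       488.4635       1,953.8541
  4       235.00       205.5823       822.3292       4,111.6459
  5     2,235.00     1,890.9273     9,454.6365      56,727.8192
  Σ                  2,601.7691    11,276.2247      64,151.6243
P = 2,601.7691.
Convexity = Σ t(t+1)·PV / [P·(1+y)²] = 64,151.6243 / (2,601.7691 × 1.069156) = 23.06205.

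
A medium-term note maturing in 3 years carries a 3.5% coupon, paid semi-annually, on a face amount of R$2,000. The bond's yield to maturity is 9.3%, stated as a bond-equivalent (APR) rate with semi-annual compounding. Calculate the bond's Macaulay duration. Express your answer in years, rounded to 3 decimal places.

2.861 years

Periodic yield y = 0.0465. Discount each cash flow and weight by its period:
  t   CF        PV=CF/(1+0.0465)^t    t·PV
  1        35.00        33.4448        33.4448
  2        35.00        31.9587        63.9175
  3        35.00        30.5387        91.6161
  4        35.00        29.1817       116.7269
  5        35.00        27.8851       139.4254
  6     2,035.00     1,549.2768     9,295.6608
  Σ                  1,702.2859     9,740.7915
Price P = Σ PV = 1,702.2859.
Macaulay duration = Σ(t·PV) / P = 9,740.7915 / 1,702.2859 = 5.72218 half-year periods.
In years: 5.72218 / 2 = 2.86109 years.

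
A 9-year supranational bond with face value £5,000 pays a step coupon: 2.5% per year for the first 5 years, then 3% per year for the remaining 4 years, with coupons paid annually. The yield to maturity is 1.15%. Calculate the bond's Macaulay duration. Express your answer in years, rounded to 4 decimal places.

Periodic yield y = 0.0115. Discount each cash flow and weight by its year:
  t   CF        PV=CF/(1+0.0115)^t    t·PV
  1       125.00       123.5788       123.5788
  2       125.00       122.1738       244.3477
  3       125.00       120.7848       362.3545
  4       125.00       119.4116       477.6463
  5       125.00       118.0540       590.2698
  6       150.00       140.0541       840.3248
  7       150.00       138.4618       969.2328
  8       150.00       136.8876     1,095.1009
  9     5,150.00     4,646.3749    41,817.3738
  Σ                  5,665.7815    46,520.2294
Price P = Σ PV = 5,665.7815.
Macaulay duration = Σ(t·PV) / P = 46,520.2294 / 5,665.7815 = 8.21073 years.

8.2107 years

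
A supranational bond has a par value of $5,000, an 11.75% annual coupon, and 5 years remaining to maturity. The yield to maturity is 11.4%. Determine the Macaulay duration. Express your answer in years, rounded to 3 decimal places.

Periodic yield y = 0.114. Discount each cash flow and weight by its year:
  t   CF        PV=CF/(1+0.114)^t    t·PV
  1       587.50       527.3788       527.3788
  2       587.50       473.4101       946.8201
  3       587.50       424.9642     1,274.8925
  4       587.50       381.4759     1,525.9036
  5     5,587.50     3,256.8037    16,284.0185
  Σ                  5,064.0326    20,559.0135
Price P = Σ PV = 5,064.0326.
Macaulay duration = Σ(t·PV) / P = 20,559.0135 / 5,064.0326 = 4.05981 years.

4.060 years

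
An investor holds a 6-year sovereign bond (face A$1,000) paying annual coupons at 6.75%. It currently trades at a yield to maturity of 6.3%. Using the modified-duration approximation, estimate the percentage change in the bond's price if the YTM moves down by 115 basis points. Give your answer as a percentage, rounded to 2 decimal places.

+5.56%

Periodic yield y = 0.063. Modified duration first:
  t   CF        PV=CF/(1+0.063)^t    t·PV
  1        67.50        63.4995        63.4995
  2        67.50        59.7362       119.4723
  3        67.50        56.1958       168.5874
  4        67.50        52.8653       211.4612
  5        67.50        49.7322       248.6609
  6     1,067.50       739.8919     4,439.3516
  Σ                  1,021.9209     5,251.0330
P = 1,021.9209; D_Mac = 5.13839 yrs; D_mod = 5.13839/(1+0.063) = 4.83386 yrs.
ΔP/P ≈ -D_mod · Δy = -4.83386 × (-0.0115) = +0.055589 = +5.5589%.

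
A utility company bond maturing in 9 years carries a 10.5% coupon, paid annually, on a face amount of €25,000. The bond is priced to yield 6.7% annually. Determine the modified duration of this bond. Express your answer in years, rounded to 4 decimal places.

Periodic yield y = 0.067. First find Macaulay duration:
  t   CF        PV=CF/(1+0.067)^t    t·PV
  1     2,625.00     2,460.1687     2,460.1687
  2     2,625.00     2,305.6876     4,611.3753
  3     2,625.00     2,160.9069     6,482.7206
  4     2,625.00     2,025.2173     8,100.8692
  5     2,625.00     1,898.0481     9,490.2404
  6     2,625.00     1,778.8642    10,673.1851
  7     2,625.00     1,667.1642    11,670.1493
  8     2,625.00     1,562.4781    12,499.8252
  9    27,625.00    15,410.7052   138,696.3465
  Σ                 31,269.2403   204,684.8803
P = 31,269.2403; Macaulay duration = 204,684.8803 / 31,269.2403 = 6.54589 years.
Modified duration = D_Mac / (1 + y) = 6.54589 / 1.067 = 6.13485 years.

6.1349 years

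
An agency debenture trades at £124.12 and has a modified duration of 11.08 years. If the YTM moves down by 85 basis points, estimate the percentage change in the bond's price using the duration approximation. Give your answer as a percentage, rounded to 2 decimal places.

+9.42%

Duration approximation: ΔP/P ≈ -D_mod · Δy = -11.08 × (-0.0085) = +0.094180.
As a percentage: +9.4180%.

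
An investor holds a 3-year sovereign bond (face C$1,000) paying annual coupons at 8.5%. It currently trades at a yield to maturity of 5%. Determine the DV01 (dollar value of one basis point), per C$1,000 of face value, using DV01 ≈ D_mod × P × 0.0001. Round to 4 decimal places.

C$0.2902

Periodic yield y = 0.05.
  t   CF        PV=CF/(1+0.05)^t    t·PV
  1        85.00        80.9524        80.9524
  2        85.00        77.0975       154.1950
  3     1,085.00       937.2638     2,811.7914
  Σ                  1,095.3137     3,046.9388
P = 1,095.3137; D_Mac = 2.78180 yrs; D_mod = 2.64933 yrs.
DV01 ≈ 2.64933 × 1,095.3137 × 0.0001 = 0.290185.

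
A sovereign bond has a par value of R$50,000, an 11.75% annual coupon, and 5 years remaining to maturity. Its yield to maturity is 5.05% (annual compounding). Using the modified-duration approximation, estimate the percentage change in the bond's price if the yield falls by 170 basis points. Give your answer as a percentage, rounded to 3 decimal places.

Periodic yield y = 0.0505. Modified duration first:
  t   CF        PV=CF/(1+0.0505)^t    t·PV
  1     5,875.00     5,592.5750     5,592.5750
  2     5,875.00     5,323.7268    10,647.4535
  3     5,875.00     5,067.8027    15,203.4082
  4     5,875.00     4,824.1816    19,296.7262
  5    55,875.00    43,675.4363   218,377.1817
  Σ                 64,483.7223   269,117.3446
P = 64,483.7223; D_Mac = 4.17342 yrs; D_mod = 4.17342/(1+0.0505) = 3.97279 yrs.
ΔP/P ≈ -D_mod · Δy = -3.97279 × (-0.017) = +0.067537 = +6.7537%.

+6.754%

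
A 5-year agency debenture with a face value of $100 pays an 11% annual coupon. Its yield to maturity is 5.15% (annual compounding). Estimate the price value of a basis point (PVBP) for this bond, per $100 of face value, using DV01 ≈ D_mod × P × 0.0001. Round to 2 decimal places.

$0.05

Periodic yield y = 0.0515.
  t   CF        PV=CF/(1+0.0515)^t    t·PV
  1        11.00        10.4612        10.4612
  2        11.00         9.9489        19.8978
  3        11.00         9.4616        28.3848
  4        11.00         8.9982        35.9928
  5       111.00        86.3528       431.7642
  Σ                    125.2228       526.5008
P = 125.2228; D_Mac = 4.20451 yrs; D_mod = 3.99859 yrs.
DV01 ≈ 3.99859 × 125.2228 × 0.0001 = 0.050071.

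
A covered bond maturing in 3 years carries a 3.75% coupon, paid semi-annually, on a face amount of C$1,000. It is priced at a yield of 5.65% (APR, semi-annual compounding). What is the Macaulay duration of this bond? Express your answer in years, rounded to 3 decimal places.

2.861 years

Periodic yield y = 0.02825. Discount each cash flow and weight by its period:
  t   CF        PV=CF/(1+0.02825)^t    t·PV
  1        18.75        18.2349        18.2349
  2        18.75        17.7339        35.4678
  3        18.75        17.2467        51.7400
  4        18.75        16.7728        67.0913
  5        18.75        16.3120        81.5601
  6     1,018.75       861.9366     5,171.6195
  Σ                    948.2368     5,425.7135
Price P = Σ PV = 948.2368.
Macaulay duration = Σ(t·PV) / P = 5,425.7135 / 948.2368 = 5.72190 half-year periods.
In years: 5.72190 / 2 = 2.86095 years.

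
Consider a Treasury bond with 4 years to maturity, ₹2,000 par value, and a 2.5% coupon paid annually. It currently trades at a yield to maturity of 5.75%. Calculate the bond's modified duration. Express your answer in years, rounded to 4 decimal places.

Periodic yield y = 0.0575. First find Macaulay duration:
  t   CF        PV=CF/(1+0.0575)^t    t·PV
  1        50.00        47.2813        47.2813
  2        50.00        44.7105        89.4209
  3        50.00        42.2794       126.8382
  4     2,050.00     1,639.2016     6,556.8062
  Σ                  1,773.4728     6,820.3467
P = 1,773.4728; Macaulay duration = 6,820.3467 / 1,773.4728 = 3.84576 years.
Modified duration = D_Mac / (1 + y) = 3.84576 / 1.0575 = 3.63665 years.

3.6367 years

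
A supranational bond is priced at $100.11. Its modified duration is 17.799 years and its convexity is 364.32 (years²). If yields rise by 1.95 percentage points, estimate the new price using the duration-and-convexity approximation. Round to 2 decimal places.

Duration effect: -D_mod·Δy = -17.799 × (+0.0195) = -0.3470805
Convexity effect: ½·C·(Δy)² = 0.5 × 364.32 × (0.0195)² = +0.06926634
ΔP/P ≈ -0.3470805 + 0.06926634 = -0.27781416
New price ≈ 100.11 × (1 - 0.27781416) = 72.2980244424.

$72.30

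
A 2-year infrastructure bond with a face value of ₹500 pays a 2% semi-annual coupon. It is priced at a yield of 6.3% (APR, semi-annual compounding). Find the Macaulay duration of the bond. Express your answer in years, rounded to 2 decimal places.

1.97 years

Periodic yield y = 0.0315. Discount each cash flow and weight by its period:
  t   CF        PV=CF/(1+0.0315)^t    t·PV
  1         5.00         4.8473         4.8473
  2         5.00         4.6993         9.3986
  3         5.00         4.5558        13.6673
  4       505.00       446.0817     1,784.3270
  Σ                    460.1841     1,812.2402
Price P = Σ PV = 460.1841.
Macaulay duration = Σ(t·PV) / P = 1,812.2402 / 460.1841 = 3.93808 half-year periods.
In years: 3.93808 / 2 = 1.96904 years.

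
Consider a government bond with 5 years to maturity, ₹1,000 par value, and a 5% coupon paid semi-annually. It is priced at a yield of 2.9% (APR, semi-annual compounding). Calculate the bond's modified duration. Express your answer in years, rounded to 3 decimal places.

4.449 years

Periodic yield y = 0.0145. First find Macaulay duration:
  t   CF        PV=CF/(1+0.0145)^t    t·PV
  1        25.00        24.6427        24.6427
  2        25.00        24.2905        48.5809
  3        25.00        23.9433        71.8299
  4        25.00        23.6011        94.4043
  5        25.00        23.2638       116.3188
  6        25.00        22.9312       137.5875
  7        25.00        22.6035       158.2245
  8        25.00        22.2804       178.2435
  9        25.00        21.9620       197.6578
  10    1,025.00       887.5715     8,875.7151
  Σ                  1,097.0899     9,903.2049
P = 1,097.0899; Macaulay duration = 9,903.2049 / 1,097.0899 = 9.02679 half-year periods = 4.51340 years.
Modified duration = D_Mac / (1 + y) = 4.51340 / 1.0145 = 4.44889 years.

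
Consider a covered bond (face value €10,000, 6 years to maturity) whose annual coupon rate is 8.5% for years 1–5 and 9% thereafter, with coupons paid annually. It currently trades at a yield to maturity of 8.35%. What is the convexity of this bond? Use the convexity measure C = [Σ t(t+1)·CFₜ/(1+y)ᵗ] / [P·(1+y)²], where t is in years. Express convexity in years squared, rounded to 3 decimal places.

27.520

With y = 0.0835:
  t   CF        PV=CF/(1+0.0835)^t    t·PV        t(t+1)·PV
  1       850.00       784.4947       784.4947       1,568.9894
  2       850.00       724.0376     1,448.0751       4,344.2253
  3       850.00       668.2396     2,004.7187       8,018.8747
  4       850.00       616.7416     2,466.9665      12,334.8326
  5       850.00       569.2124     2,846.0620      17,076.3718
  6    10,900.00     6,736.7899    40,420.7395     282,945.1763
  Σ                 10,099.5157    49,971.0564     326,288.4701
P = 10,099.5157.
Convexity = Σ t(t+1)·PV / [P·(1+y)²] = 326,288.4701 / (10,099.5157 × 1.173972) = 27.51968.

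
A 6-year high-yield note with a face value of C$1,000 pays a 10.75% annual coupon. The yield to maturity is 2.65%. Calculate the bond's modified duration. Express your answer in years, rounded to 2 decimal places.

Periodic yield y = 0.0265. First find Macaulay duration:
  t   CF        PV=CF/(1+0.0265)^t    t·PV
  1       107.50       104.7248       104.7248
  2       107.50       102.0212       204.0425
  3       107.50        99.3875       298.1624
  4       107.50        96.8217       387.2868
  5       107.50        94.3222       471.6108
  6     1,107.50       946.6512     5,679.9075
  Σ                  1,443.9286     7,145.7346
P = 1,443.9286; Macaulay duration = 7,145.7346 / 1,443.9286 = 4.94881 years.
Modified duration = D_Mac / (1 + y) = 4.94881 / 1.0265 = 4.82106 years.

4.82 years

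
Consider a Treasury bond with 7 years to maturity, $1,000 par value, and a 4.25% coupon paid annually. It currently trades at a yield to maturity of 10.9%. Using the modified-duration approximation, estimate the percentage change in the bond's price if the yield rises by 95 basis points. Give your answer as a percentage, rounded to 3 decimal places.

-5.140%

Periodic yield y = 0.109. Modified duration first:
  t   CF        PV=CF/(1+0.109)^t    t·PV
  1        42.50        38.3228        38.3228
  2        42.50        34.5562        69.1124
  3        42.50        31.1598        93.4793
  4        42.50        28.0972       112.3887
  5        42.50        25.3356       126.6780
  6        42.50        22.8454       137.0727
  7     1,042.50       505.3069     3,537.1484
  Σ                    685.6239     4,114.2023
P = 685.6239; D_Mac = 6.00067 yrs; D_mod = 6.00067/(1+0.109) = 5.41088 yrs.
ΔP/P ≈ -D_mod · Δy = -5.41088 × (+0.0095) = -0.051403 = -5.1403%.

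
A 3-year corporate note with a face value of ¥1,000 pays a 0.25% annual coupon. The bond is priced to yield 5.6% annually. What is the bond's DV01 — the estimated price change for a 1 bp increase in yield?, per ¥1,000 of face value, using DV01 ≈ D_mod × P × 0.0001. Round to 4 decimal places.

Periodic yield y = 0.056.
  t   CF        PV=CF/(1+0.056)^t    t·PV
  1         2.50         2.3674         2.3674
  2         2.50         2.2419         4.4838
  3     1,002.50       851.3196     2,553.9588
  Σ                    855.9289     2,560.8099
P = 855.9289; D_Mac = 2.99185 yrs; D_mod = 2.83319 yrs.
DV01 ≈ 2.83319 × 855.9289 × 0.0001 = 0.242501.

¥0.2425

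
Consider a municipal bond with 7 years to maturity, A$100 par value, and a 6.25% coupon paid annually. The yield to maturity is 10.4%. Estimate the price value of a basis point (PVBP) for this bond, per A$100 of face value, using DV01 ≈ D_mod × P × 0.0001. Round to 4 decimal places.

A$0.0415

Periodic yield y = 0.104.
  t   CF        PV=CF/(1+0.104)^t    t·PV
  1         6.25         5.6612         5.6612
  2         6.25         5.1279        10.2559
  3         6.25         4.6449        13.9346
  4         6.25         4.2073        16.8292
  5         6.25         3.8110        19.0548
  6         6.25         3.4520        20.7118
  7       106.25        53.1552       372.0861
  Σ                     80.0594       458.5336
P = 80.0594; D_Mac = 5.72742 yrs; D_mod = 5.18788 yrs.
DV01 ≈ 5.18788 × 80.0594 × 0.0001 = 0.041534.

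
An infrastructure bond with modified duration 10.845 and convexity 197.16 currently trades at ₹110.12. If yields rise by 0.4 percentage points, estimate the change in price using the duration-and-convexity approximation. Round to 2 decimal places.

Duration effect: -D_mod·Δy = -10.845 × (+0.004) = -0.043380
Convexity effect: ½·C·(Δy)² = 0.5 × 197.16 × (0.004)² = +0.00157728
ΔP/P ≈ -0.043380 + 0.00157728 = -0.04180272
ΔP ≈ 110.12 × (-0.04180272) = -4.6033155264.

-₹4.60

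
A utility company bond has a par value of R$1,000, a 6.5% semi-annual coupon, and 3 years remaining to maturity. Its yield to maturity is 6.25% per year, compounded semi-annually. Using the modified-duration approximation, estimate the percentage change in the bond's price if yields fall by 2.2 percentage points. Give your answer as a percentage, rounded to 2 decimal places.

+5.92%

Periodic yield y = 0.03125. Modified duration first:
  t   CF        PV=CF/(1+0.03125)^t    t·PV
  1        32.50        31.5152        31.5152
  2        32.50        30.5601        61.1203
  3        32.50        29.6341        88.9022
  4        32.50        28.7361       114.9443
  5        32.50        27.8653       139.3264
  6     1,032.50       858.4328     5,150.5967
  Σ                  1,006.7435     5,586.4051
P = 1,006.7435; D_Mac = 5.54899 half-year periods = 2.77449 yrs; D_mod = 2.77449/(1+0.03125) = 2.69042 yrs.
ΔP/P ≈ -D_mod · Δy = -2.69042 × (-0.022) = +0.059189 = +5.9189%.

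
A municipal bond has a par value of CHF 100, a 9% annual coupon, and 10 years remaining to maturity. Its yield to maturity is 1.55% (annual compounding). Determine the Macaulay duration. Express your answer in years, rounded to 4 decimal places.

Periodic yield y = 0.0155. Discount each cash flow and weight by its year:
  t   CF        PV=CF/(1+0.0155)^t    t·PV
  1         9.00         8.8626         8.8626
  2         9.00         8.7274        17.4547
  3         9.00         8.5941        25.7824
  4         9.00         8.4630        33.8519
  5         9.00         8.3338        41.6690
  6         9.00         8.2066        49.2396
  7         9.00         8.0813        56.5693
  8         9.00         7.9580        63.6639
  9         9.00         7.8365        70.5287
  10      109.00        93.4603       934.6031
  Σ                    168.5236     1,302.2252
Price P = Σ PV = 168.5236.
Macaulay duration = Σ(t·PV) / P = 1,302.2252 / 168.5236 = 7.72726 years.

7.7273 years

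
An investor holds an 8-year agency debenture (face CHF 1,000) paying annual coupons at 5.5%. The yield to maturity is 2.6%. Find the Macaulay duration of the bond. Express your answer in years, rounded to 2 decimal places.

6.82 years

Periodic yield y = 0.026. Discount each cash flow and weight by its year:
  t   CF        PV=CF/(1+0.026)^t    t·PV
  1        55.00        53.6062        53.6062
  2        55.00        52.2478       104.4956
  3        55.00        50.9238       152.7713
  4        55.00        49.6333       198.5332
  5        55.00        48.3755       241.8777
  6        55.00        47.1497       282.8979
  7        55.00        45.9548       321.6838
  8     1,055.00       859.1591     6,873.2725
  Σ                  1,207.0502     8,229.1383
Price P = Σ PV = 1,207.0502.
Macaulay duration = Σ(t·PV) / P = 8,229.1383 / 1,207.0502 = 6.81756 years.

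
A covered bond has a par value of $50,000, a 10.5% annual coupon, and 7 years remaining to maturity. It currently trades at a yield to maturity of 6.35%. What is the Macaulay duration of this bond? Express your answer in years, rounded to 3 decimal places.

Periodic yield y = 0.0635. Discount each cash flow and weight by its year:
  t   CF        PV=CF/(1+0.0635)^t    t·PV
  1     5,250.00     4,936.5303     4,936.5303
  2     5,250.00     4,641.7775     9,283.5549
  3     5,250.00     4,364.6238    13,093.8715
  4     5,250.00     4,104.0187    16,416.0746
  5     5,250.00     3,858.9738    19,294.8691
  6     5,250.00     3,628.5602    21,771.3615
  7    55,250.00    35,906.2312   251,343.6182
  Σ                 61,440.7155   336,139.8802
Price P = Σ PV = 61,440.7155.
Macaulay duration = Σ(t·PV) / P = 336,139.8802 / 61,440.7155 = 5.47096 years.

5.471 years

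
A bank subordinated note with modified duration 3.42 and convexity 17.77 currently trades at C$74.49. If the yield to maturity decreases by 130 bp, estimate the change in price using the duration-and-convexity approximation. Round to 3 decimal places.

+C$3.424

Duration effect: -D_mod·Δy = -3.42 × (-0.013) = +0.044460
Convexity effect: ½·C·(Δy)² = 0.5 × 17.77 × (-0.013)² = +0.001501565
ΔP/P ≈ +0.044460 + 0.001501565 = +0.045961565
ΔP ≈ 74.49 × (+0.045961565) = +3.42367697685.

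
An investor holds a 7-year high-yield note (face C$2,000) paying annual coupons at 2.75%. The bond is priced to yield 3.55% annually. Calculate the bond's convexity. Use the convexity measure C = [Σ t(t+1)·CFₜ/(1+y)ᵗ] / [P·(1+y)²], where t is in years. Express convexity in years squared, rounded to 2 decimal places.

46.75

With y = 0.0355:
  t   CF        PV=CF/(1+0.0355)^t    t·PV        t(t+1)·PV
  1        55.00        53.1144        53.1144         106.2289
  2        55.00        51.2935       102.5870         307.7611
  3        55.00        49.5350       148.6051         594.4203
  4        55.00        47.8368       191.3473         956.7363
  5        55.00        46.1968       230.9841       1,385.9049
  6        55.00        44.6131       267.6784       1,873.7488
  7     2,055.00     1,609.7599    11,268.3193      90,146.5542
  Σ                  1,902.3496    12,262.6356      95,371.3545
P = 1,902.3496.
Convexity = Σ t(t+1)·PV / [P·(1+y)²] = 95,371.3545 / (1,902.3496 × 1.072260) = 46.75493.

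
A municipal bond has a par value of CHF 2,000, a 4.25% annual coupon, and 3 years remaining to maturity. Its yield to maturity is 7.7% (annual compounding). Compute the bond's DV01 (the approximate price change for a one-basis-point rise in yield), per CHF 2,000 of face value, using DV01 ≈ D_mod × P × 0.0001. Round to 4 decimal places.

CHF 0.4858

Periodic yield y = 0.077.
  t   CF        PV=CF/(1+0.077)^t    t·PV
  1        85.00        78.9229        78.9229
  2        85.00        73.2803       146.5607
  3     2,085.00     1,669.0100     5,007.0301
  Σ                  1,821.2133     5,232.5138
P = 1,821.2133; D_Mac = 2.87309 yrs; D_mod = 2.66768 yrs.
DV01 ≈ 2.66768 × 1,821.2133 × 0.0001 = 0.485842.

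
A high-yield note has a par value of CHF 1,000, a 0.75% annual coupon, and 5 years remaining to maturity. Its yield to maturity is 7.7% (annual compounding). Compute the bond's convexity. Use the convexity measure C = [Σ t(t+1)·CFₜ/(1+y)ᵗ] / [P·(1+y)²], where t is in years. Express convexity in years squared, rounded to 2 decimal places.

With y = 0.077:
  t   CF        PV=CF/(1+0.077)^t    t·PV        t(t+1)·PV
  1         7.50         6.9638         6.9638          13.9276
  2         7.50         6.4659        12.9318          38.7955
  3         7.50         6.0036        18.0109          72.0436
  4         7.50         5.5744        22.2976         111.4881
  5     1,007.50       695.2909     3,476.4544      20,858.7267
  Σ                    720.2986     3,536.6586      21,094.9814
P = 720.2986.
Convexity = Σ t(t+1)·PV / [P·(1+y)²] = 21,094.9814 / (720.2986 × 1.159929) = 25.24848.

25.25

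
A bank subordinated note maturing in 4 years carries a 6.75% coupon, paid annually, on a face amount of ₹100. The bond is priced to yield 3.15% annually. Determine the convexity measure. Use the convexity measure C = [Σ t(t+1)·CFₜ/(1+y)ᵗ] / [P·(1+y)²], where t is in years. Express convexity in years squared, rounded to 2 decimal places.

16.68

With y = 0.0315:
  t   CF        PV=CF/(1+0.0315)^t    t·PV        t(t+1)·PV
  1         6.75         6.5439         6.5439          13.0877
  2         6.75         6.3440        12.6881          38.0642
  3         6.75         6.1503        18.4509          73.8036
  4       106.75        94.2955       377.1820       1,885.9099
  Σ                    113.3337       414.8648       2,010.8654
P = 113.3337.
Convexity = Σ t(t+1)·PV / [P·(1+y)²] = 2,010.8654 / (113.3337 × 1.063992) = 16.67575.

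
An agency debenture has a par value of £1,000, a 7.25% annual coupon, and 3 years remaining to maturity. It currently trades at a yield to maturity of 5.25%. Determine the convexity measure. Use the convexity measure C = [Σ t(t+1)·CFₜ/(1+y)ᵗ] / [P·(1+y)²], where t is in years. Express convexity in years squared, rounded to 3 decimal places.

With y = 0.0525:
  t   CF        PV=CF/(1+0.0525)^t    t·PV        t(t+1)·PV
  1        72.50        68.8836        68.8836         137.7672
  2        72.50        65.4476       130.8952         392.6857
  3     1,072.50       919.8796     2,759.6388      11,038.5552
  Σ                  1,054.2108     2,959.4176      11,569.0081
P = 1,054.2108.
Convexity = Σ t(t+1)·PV / [P·(1+y)²] = 11,569.0081 / (1,054.2108 × 1.107756) = 9.90660.

9.907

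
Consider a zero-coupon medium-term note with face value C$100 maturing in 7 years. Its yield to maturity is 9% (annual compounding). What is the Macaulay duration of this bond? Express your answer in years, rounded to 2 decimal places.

A zero-coupon bond has a single cash flow at maturity, so its Macaulay duration equals its maturity: 7 years.

7.00 years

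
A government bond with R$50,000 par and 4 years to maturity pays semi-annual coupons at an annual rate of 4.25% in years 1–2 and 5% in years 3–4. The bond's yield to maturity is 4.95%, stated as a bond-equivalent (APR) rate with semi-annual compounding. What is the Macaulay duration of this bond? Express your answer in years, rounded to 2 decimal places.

3.71 years

Periodic yield y = 0.02475. Discount each cash flow and weight by its period:
  t   CF        PV=CF/(1+0.02475)^t    t·PV
  1     1,062.50     1,036.8383     1,036.8383
  2     1,062.50     1,011.7963     2,023.5926
  3     1,062.50       987.3592     2,962.0775
  4     1,062.50       963.5122     3,854.0489
  5     1,250.00     1,106.1662     5,530.8309
  6     1,250.00     1,079.4498     6,476.6988
  7     1,250.00     1,053.3787     7,373.6508
  8    51,250.00    42,145.4266   337,163.4125
  Σ                 49,383.9272   366,421.1503
Price P = Σ PV = 49,383.9272.
Macaulay duration = Σ(t·PV) / P = 366,421.1503 / 49,383.9272 = 7.41985 half-year periods.
In years: 7.41985 / 2 = 3.70992 years.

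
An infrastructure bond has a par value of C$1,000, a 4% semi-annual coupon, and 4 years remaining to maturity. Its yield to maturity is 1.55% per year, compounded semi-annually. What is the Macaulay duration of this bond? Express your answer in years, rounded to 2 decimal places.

3.75 years

Periodic yield y = 0.00775. Discount each cash flow and weight by its period:
  t   CF        PV=CF/(1+0.00775)^t    t·PV
  1        20.00        19.8462        19.8462
  2        20.00        19.6936        39.3871
  3        20.00        19.5421        58.6263
  4        20.00        19.3918        77.5673
  5        20.00        19.2427        96.2135
  6        20.00        19.0947       114.5683
  7        20.00        18.9479       132.6351
  8     1,020.00       958.9097     7,671.2777
  Σ                  1,094.6687     8,210.1215
Price P = Σ PV = 1,094.6687.
Macaulay duration = Σ(t·PV) / P = 8,210.1215 / 1,094.6687 = 7.50010 half-year periods.
In years: 7.50010 / 2 = 3.75005 years.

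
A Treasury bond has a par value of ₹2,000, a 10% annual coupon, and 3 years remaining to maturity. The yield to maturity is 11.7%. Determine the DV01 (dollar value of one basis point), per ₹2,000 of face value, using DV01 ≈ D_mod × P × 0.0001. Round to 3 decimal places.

₹0.469

Periodic yield y = 0.117.
  t   CF        PV=CF/(1+0.117)^t    t·PV
  1       200.00       179.0510       179.0510
  2       200.00       160.2964       320.5927
  3     2,200.00     1,578.5675     4,735.7025
  Σ                  1,917.9149     5,235.3463
P = 1,917.9149; D_Mac = 2.72971 yrs; D_mod = 2.44378 yrs.
DV01 ≈ 2.44378 × 1,917.9149 × 0.0001 = 0.468697.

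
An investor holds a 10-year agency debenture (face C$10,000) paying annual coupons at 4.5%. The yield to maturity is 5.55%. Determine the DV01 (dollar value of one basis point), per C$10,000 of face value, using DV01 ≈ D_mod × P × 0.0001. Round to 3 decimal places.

Periodic yield y = 0.0555.
  t   CF        PV=CF/(1+0.0555)^t    t·PV
  1       450.00       426.3382       426.3382
  2       450.00       403.9206       807.8413
  3       450.00       382.6818     1,148.0454
  4       450.00       362.5597     1,450.2389
  5       450.00       343.4957     1,717.4786
  6       450.00       325.4341     1,952.6047
  7       450.00       308.3222     2,158.2557
  8       450.00       292.1101     2,336.8810
  9       450.00       276.7505     2,490.7543
  10   10,450.00     6,088.8309    60,888.3092
  Σ                  9,210.4440    75,376.7472
P = 9,210.4440; D_Mac = 8.18383 yrs; D_mod = 7.75351 yrs.
DV01 ≈ 7.75351 × 9,210.4440 × 0.0001 = 7.141331.

C$7.141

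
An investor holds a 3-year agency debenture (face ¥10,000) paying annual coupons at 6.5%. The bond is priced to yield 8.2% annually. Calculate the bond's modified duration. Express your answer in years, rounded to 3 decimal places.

2.603 years

Periodic yield y = 0.082. First find Macaulay duration:
  t   CF        PV=CF/(1+0.082)^t    t·PV
  1       650.00       600.7394       600.7394
  2       650.00       555.2120     1,110.4240
  3    10,650.00     8,407.5184    25,222.5551
  Σ                  9,563.4697    26,933.7185
P = 9,563.4697; Macaulay duration = 26,933.7185 / 9,563.4697 = 2.81631 years.
Modified duration = D_Mac / (1 + y) = 2.81631 / 1.082 = 2.60288 years.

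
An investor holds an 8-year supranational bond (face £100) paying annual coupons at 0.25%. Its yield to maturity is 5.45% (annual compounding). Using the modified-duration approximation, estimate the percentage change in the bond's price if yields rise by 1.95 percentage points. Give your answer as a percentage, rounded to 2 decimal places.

-14.63%

Periodic yield y = 0.0545. Modified duration first:
  t   CF        PV=CF/(1+0.0545)^t    t·PV
  1         0.25         0.2371         0.2371
  2         0.25         0.2248         0.4497
  3         0.25         0.2132         0.6396
  4         0.25         0.2022         0.8087
  5         0.25         0.1917         0.9587
  6         0.25         0.1818         1.0910
  7         0.25         0.1724         1.2070
  8       100.25        65.5710       524.5679
  Σ                     66.9943       529.9596
P = 66.9943; D_Mac = 7.91052 yrs; D_mod = 7.91052/(1+0.0545) = 7.50168 yrs.
ΔP/P ≈ -D_mod · Δy = -7.50168 × (+0.0195) = -0.146283 = -14.6283%.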